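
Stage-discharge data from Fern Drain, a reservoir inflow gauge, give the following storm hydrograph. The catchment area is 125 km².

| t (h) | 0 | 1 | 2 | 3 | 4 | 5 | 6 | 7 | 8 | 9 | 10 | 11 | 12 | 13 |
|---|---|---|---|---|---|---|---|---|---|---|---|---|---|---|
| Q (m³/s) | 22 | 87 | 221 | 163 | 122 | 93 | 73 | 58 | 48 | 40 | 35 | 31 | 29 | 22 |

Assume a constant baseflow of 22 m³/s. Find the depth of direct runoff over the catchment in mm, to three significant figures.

d ≈ 21.2 mm

Direct runoff: 0.0, 65.0, 199.0, 141.0, 100.0, 71.0, 51.0, 36.0, 26.0, 18.0, 13.0, 9.0, 7.0, 0.0 m³/s; ΣQ_DR = 736.0 m³/s.
V = ΣQ_DR · Δt = 736.0 × 3600 s = 2.650 × 10^6 m³.
Over A = 125 km², depth = V / A = 21.2 mm.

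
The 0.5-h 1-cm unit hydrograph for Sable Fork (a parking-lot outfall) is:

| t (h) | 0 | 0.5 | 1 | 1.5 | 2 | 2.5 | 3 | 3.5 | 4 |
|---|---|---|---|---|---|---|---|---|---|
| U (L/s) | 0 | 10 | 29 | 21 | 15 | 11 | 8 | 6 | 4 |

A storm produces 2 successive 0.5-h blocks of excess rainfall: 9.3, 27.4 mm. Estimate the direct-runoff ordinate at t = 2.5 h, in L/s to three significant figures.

Q ≈ 51.3 L/s

By discrete convolution, Q_j = Σ (P_i / 10 mm) · U_{j−i}.
At t = 2.5 h (j=5): Q = (9.3/10)·11 + (27.4/10)·15 = 51.3 L/s.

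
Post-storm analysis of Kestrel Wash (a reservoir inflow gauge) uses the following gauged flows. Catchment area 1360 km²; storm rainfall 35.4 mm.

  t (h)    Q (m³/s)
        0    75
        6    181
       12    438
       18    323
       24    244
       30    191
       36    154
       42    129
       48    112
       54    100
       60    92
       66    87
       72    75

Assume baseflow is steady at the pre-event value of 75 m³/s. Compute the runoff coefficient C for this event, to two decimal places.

ΣQ_DR = 1226 m³/s; V = ΣQ_DR·Δt = 2.648 × 10^7 m³.
Runoff depth d = V / A = 19.47 mm.
C = d / P = 19.47 / 35.4 = 0.55.

C ≈ 0.55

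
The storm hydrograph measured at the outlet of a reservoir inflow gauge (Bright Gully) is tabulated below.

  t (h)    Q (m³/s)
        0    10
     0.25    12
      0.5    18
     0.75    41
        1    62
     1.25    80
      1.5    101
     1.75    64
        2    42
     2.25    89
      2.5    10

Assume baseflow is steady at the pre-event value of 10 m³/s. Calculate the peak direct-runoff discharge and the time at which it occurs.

Q_p = 91.0 m³/s at t = 1.5 h

Subtracting baseflow gives direct-runoff ordinates: 0.0, 2.0, 8.0, 31.0, 52.0, 70.0, 91.0, 54.0, 32.0, 79.0, 0.0 m³/s.
The maximum is 91.0 m³/s, occurring at the reading for t = 1.5 h.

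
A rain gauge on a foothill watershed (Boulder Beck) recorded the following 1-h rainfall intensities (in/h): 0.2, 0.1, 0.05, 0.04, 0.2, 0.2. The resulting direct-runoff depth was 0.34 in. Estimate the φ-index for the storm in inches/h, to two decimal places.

Only the 4 blocks with intensity above φ contribute runoff: 0.2, 0.1, 0.2, 0.2 in/h.
Σ(I−φ)·Δt = d  ⇒  (0.2+0.1+0.2+0.2 − 4φ)·1 = 0.34
φ = (0.7000 − 0.34/1) / 4 = 0.09 in/h.

φ ≈ 0.09 in/h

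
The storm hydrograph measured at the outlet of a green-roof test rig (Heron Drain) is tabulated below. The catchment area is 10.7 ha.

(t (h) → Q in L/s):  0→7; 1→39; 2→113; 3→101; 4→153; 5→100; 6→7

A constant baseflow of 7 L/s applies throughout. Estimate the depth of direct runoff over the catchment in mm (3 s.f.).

d ≈ 15.8 mm

Direct runoff: 0.0, 32.0, 106.0, 94.0, 146.0, 93.0, 0.0 L/s; ΣQ_DR = 471.0 L/s.
V = ΣQ_DR · Δt = 471.0 × 3600 s = 1.696 × 10^6 L.
Over A = 10.7 ha, depth = V / A = 15.8 mm.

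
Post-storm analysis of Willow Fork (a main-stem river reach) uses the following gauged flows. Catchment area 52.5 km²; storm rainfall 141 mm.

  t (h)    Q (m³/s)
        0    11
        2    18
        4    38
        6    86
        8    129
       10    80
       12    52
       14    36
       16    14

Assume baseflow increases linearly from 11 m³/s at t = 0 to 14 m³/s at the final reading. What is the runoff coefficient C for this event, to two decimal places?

ΣQ_DR = 351.5 m³/s; V = ΣQ_DR·Δt = 2.531 × 10^6 m³.
Runoff depth d = V / A = 48.21 mm.
C = d / P = 48.21 / 141 = 0.34.

C ≈ 0.34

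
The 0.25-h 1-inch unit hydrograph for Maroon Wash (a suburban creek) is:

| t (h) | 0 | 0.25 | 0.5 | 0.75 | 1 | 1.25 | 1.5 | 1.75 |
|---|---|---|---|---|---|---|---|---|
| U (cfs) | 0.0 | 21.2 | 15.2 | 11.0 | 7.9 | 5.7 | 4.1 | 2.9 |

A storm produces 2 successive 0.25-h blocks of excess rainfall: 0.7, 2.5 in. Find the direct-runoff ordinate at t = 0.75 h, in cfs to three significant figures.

Q ≈ 45.7 cfs

By discrete convolution, Q_j = Σ (P_i / 1 in) · U_{j−i}.
At t = 0.75 h (j=3): Q = (0.7/1)·11.0 + (2.5/1)·15.2 = 45.7 cfs.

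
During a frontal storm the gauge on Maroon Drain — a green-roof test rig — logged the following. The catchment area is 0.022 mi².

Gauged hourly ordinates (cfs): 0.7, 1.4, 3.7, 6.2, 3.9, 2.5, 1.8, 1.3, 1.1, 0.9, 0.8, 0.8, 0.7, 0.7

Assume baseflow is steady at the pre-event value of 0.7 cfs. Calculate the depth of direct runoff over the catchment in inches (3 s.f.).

Direct runoff: 0.0, 0.7, 3.0, 5.5, 3.2, 1.8, 1.1, 0.6, 0.4, 0.2, 0.1, 0.1, 0.0, 0.0 cfs; ΣQ_DR = 16.70 cfs.
V = ΣQ_DR · Δt = 16.70 × 3600 s = 60120 ft³.
Over A = 0.022 mi², depth = V / A = 1.18 in.

d ≈ 1.18 in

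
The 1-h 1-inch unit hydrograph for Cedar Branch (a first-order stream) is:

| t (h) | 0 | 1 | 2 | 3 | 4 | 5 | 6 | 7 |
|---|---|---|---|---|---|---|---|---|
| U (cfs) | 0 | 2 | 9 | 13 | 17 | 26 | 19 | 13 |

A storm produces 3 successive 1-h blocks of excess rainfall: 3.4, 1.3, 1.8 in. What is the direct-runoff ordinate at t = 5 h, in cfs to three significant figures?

Q ≈ 134 cfs

By discrete convolution, Q_j = Σ (P_i / 1 in) · U_{j−i}.
At t = 5 h (j=5): Q = (3.4/1)·26 + (1.3/1)·17 + (1.8/1)·13 = 134 cfs.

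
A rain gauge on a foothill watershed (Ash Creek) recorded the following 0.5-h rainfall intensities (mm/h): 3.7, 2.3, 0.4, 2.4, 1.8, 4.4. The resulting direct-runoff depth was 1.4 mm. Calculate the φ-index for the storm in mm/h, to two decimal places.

Only the 2 blocks with intensity above φ contribute runoff: 3.7, 4.4 mm/h.
Σ(I−φ)·Δt = d  ⇒  (3.7+4.4 − 2φ)·0.5 = 1.4
φ = (8.100 − 1.4/0.5) / 2 = 2.65 mm/h.

φ ≈ 2.65 mm/h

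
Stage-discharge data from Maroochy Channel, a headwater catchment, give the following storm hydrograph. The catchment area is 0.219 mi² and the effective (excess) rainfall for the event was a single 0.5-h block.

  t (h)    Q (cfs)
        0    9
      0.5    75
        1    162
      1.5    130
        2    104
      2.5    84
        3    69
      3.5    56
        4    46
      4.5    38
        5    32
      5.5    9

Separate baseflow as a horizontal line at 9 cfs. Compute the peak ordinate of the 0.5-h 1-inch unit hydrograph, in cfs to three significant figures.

U_p ≈ 61.3 cfs

Direct runoff: 0.0, 66.0, 153.0, 121.0, 95.0, 75.0, 60.0, 47.0, 37.0, 29.0, 23.0, 0.0 cfs; ΣQ_DR = 706.0 cfs, peak = 153.0 cfs.
Runoff depth d = ΣQ_DR·Δt / A = 706.0 × 1800 / (0.219 mi²) = 2.498 in.
The 1-inch UH is the DRH scaled by (1 in)/d, so U_p = 153.0 × 1/2.498 = 61.3 cfs.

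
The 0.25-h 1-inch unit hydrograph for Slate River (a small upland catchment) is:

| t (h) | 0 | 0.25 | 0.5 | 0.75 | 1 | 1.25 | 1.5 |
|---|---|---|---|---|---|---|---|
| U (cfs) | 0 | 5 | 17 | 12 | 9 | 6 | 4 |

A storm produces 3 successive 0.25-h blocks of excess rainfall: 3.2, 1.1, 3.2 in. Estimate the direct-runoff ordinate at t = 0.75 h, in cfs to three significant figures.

By discrete convolution, Q_j = Σ (P_i / 1 in) · U_{j−i}.
At t = 0.75 h (j=3): Q = (3.2/1)·12 + (1.1/1)·17 + (3.2/1)·5 = 73.1 cfs.

Q ≈ 73.1 cfs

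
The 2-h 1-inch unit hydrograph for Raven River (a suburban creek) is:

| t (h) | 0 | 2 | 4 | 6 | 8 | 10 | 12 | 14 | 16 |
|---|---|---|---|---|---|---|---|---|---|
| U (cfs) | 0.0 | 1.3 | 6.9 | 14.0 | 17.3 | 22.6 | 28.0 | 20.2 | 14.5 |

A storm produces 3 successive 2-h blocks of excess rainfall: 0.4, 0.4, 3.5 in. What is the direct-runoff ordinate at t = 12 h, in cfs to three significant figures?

By discrete convolution, Q_j = Σ (P_i / 1 in) · U_{j−i}.
At t = 12 h (j=6): Q = (0.4/1)·28.0 + (0.4/1)·22.6 + (3.5/1)·17.3 = 80.8 cfs.

Q ≈ 80.8 cfs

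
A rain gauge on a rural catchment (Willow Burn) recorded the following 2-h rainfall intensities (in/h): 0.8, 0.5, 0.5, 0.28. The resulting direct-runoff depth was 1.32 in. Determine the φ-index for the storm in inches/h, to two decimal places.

Only the 3 blocks with intensity above φ contribute runoff: 0.8, 0.5, 0.5 in/h.
Σ(I−φ)·Δt = d  ⇒  (0.8+0.5+0.5 − 3φ)·2 = 1.32
φ = (1.800 − 1.32/2) / 3 = 0.38 in/h.

φ ≈ 0.38 in/h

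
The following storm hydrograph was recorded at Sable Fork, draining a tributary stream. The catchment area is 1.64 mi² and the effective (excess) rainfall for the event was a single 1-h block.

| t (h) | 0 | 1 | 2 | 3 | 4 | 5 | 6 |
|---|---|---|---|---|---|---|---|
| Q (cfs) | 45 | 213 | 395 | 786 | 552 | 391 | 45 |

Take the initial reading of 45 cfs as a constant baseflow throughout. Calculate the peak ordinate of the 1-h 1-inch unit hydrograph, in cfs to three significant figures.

Direct runoff: 0.0, 168.0, 350.0, 741.0, 507.0, 346.0, 0.0 cfs; ΣQ_DR = 2112 cfs, peak = 741.0 cfs.
Runoff depth d = ΣQ_DR·Δt / A = 2112 × 3600 / (1.64 mi²) = 1.996 in.
The 1-inch UH is the DRH scaled by (1 in)/d, so U_p = 741.0 × 1/1.996 = 371 cfs.

U_p ≈ 371 cfs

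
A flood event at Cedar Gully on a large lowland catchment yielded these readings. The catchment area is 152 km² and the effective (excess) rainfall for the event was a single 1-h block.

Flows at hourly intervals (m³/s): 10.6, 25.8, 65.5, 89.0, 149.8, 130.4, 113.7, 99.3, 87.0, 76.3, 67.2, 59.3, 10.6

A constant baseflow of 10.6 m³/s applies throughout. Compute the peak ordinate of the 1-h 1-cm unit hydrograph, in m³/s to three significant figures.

U_p ≈ 69.4 m³/s

Direct runoff: 0.0, 15.2, 54.9, 78.4, 139.2, 119.8, 103.1, 88.7, 76.4, 65.7, 56.6, 48.7, 0.0 m³/s; ΣQ_DR = 846.7 m³/s, peak = 139.2 m³/s.
Runoff depth d = ΣQ_DR·Δt / A = 846.7 × 3600 / (152 km²) = 20.05 mm.
The 1-cm UH is the DRH scaled by (10 mm)/d, so U_p = 139.2 × 10/20.05 = 69.4 m³/s.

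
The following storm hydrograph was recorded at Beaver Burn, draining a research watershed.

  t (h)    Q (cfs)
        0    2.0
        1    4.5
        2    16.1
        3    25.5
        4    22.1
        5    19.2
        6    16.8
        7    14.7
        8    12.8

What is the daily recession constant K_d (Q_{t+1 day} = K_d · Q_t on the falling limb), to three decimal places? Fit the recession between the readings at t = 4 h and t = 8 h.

Between t = 4 h and t = 8 h the flow falls from 22.1 to 12.8 cfs over 4×1 h = 4 h.
Per-interval ratio K = (12.8/22.1)^(1/4) = 0.8724; K_d = K^(24/1) = 0.038.

K_d ≈ 0.038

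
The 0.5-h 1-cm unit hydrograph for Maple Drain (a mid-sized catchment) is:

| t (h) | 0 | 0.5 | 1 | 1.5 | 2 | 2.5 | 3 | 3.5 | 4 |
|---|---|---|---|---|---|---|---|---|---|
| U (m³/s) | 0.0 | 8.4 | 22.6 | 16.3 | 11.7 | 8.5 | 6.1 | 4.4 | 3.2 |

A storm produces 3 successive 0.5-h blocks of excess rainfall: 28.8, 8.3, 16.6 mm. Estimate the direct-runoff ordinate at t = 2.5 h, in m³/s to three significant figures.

By discrete convolution, Q_j = Σ (P_i / 10 mm) · U_{j−i}.
At t = 2.5 h (j=5): Q = (28.8/10)·8.5 + (8.3/10)·11.7 + (16.6/10)·16.3 = 61.2 m³/s.

Q ≈ 61.2 m³/s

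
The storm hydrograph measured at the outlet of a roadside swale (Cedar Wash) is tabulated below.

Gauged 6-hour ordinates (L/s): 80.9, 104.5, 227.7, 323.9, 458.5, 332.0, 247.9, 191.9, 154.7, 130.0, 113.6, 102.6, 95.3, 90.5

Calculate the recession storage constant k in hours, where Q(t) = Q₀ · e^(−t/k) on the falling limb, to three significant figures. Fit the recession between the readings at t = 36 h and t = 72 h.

k ≈ 37.7 h

On the falling limb, Q drops from 247.9 to 95.3 L/s between t = 36 h and t = 72 h (Δt = 36 h).
k = −Δt / ln(Q₂/Q₁) = −36 / ln(95.3/247.9) = 37.7 h.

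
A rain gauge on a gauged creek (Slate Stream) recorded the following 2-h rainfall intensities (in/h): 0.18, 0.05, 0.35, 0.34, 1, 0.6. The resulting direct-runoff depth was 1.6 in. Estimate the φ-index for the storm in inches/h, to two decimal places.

Only the 2 blocks with intensity above φ contribute runoff: 1, 0.6 in/h.
Σ(I−φ)·Δt = d  ⇒  (1+0.6 − 2φ)·2 = 1.6
φ = (1.600 − 1.6/2) / 2 = 0.40 in/h.

φ ≈ 0.40 in/h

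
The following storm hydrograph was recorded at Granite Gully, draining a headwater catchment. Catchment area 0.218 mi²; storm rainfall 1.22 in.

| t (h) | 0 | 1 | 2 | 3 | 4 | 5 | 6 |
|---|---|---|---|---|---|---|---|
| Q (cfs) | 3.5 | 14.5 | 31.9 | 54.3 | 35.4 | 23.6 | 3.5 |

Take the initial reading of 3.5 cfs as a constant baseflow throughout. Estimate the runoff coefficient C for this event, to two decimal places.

ΣQ_DR = 142.2 cfs; V = ΣQ_DR·Δt = 5.119 × 10^5 ft³.
Runoff depth d = V / A = 1.011 in.
C = d / P = 1.011 / 1.22 = 0.83.

C ≈ 0.83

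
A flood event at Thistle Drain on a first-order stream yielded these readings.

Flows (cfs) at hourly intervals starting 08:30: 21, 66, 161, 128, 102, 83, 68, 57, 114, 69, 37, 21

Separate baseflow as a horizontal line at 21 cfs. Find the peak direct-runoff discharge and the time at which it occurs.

Q_p = 140.0 cfs at t = 10:30

Subtracting baseflow gives direct-runoff ordinates: 0.0, 45.0, 140.0, 107.0, 81.0, 62.0, 47.0, 36.0, 93.0, 48.0, 16.0, 0.0 cfs.
The maximum is 140.0 cfs, occurring at the reading for t = 10:30.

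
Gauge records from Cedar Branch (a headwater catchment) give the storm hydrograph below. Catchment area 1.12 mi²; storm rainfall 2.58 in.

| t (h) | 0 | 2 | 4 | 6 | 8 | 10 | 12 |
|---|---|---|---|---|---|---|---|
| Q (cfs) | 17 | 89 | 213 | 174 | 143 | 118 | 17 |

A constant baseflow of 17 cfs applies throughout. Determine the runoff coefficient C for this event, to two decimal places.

C ≈ 0.70

ΣQ_DR = 652.0 cfs; V = ΣQ_DR·Δt = 4.694 × 10^6 ft³.
Runoff depth d = V / A = 1.804 in.
C = d / P = 1.804 / 2.58 = 0.70.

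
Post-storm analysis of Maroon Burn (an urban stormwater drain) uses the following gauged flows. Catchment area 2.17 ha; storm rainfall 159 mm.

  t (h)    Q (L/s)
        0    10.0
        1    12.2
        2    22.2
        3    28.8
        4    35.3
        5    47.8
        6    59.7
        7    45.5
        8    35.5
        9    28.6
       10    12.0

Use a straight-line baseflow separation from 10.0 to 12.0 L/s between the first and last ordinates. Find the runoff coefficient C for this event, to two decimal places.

ΣQ_DR = 216.6 L/s; V = ΣQ_DR·Δt = 7.798 × 10^5 L.
Runoff depth d = V / A = 35.93 mm.
C = d / P = 35.93 / 159 = 0.23.

C ≈ 0.23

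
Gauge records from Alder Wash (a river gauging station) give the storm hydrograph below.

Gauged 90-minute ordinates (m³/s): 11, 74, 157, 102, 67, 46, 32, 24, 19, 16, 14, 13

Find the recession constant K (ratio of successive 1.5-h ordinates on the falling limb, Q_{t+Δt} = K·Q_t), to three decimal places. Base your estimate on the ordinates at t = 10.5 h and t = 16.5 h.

Using the recession-limb readings at t = 10.5 h and t = 16.5 h: Q falls from 24 to 13 m³/s over 4 intervals.
K = (Q₂/Q₁)^(1/4) = (13/24)^(1/4) = 0.858.

K ≈ 0.858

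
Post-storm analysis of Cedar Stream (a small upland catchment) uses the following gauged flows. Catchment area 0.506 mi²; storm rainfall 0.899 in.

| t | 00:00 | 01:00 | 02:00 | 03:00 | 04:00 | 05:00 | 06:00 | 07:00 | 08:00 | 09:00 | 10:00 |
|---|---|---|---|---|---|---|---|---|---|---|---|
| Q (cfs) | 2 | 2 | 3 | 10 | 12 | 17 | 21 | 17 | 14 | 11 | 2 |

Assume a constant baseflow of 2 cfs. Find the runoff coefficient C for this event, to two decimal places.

ΣQ_DR = 89.00 cfs; V = ΣQ_DR·Δt = 3.204 × 10^5 ft³.
Runoff depth d = V / A = 0.2726 in.
C = d / P = 0.2726 / 0.899 = 0.30.

C ≈ 0.30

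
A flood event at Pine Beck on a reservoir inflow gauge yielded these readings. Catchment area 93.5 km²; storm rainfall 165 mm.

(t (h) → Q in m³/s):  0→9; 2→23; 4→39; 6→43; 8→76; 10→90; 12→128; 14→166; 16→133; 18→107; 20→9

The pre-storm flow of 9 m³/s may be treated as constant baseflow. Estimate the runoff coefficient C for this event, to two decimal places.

ΣQ_DR = 724.0 m³/s; V = ΣQ_DR·Δt = 5.213 × 10^6 m³.
Runoff depth d = V / A = 55.75 mm.
C = d / P = 55.75 / 165 = 0.34.

C ≈ 0.34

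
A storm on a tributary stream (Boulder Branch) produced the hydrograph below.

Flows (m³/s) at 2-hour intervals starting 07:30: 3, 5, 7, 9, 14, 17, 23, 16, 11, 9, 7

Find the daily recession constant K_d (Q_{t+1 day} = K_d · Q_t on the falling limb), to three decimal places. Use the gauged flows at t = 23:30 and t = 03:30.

K_d ≈ 0.066

Between t = 23:30 and t = 03:30 the flow falls from 11 to 7 m³/s over 2×2 h = 4 h.
Per-interval ratio K = (7/11)^(1/2) = 0.7977; K_d = K^(24/2) = 0.066.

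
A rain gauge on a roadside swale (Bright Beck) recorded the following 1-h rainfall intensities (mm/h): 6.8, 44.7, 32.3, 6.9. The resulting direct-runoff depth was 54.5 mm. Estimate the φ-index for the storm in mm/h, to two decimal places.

Only the 2 blocks with intensity above φ contribute runoff: 44.7, 32.3 mm/h.
Σ(I−φ)·Δt = d  ⇒  (44.7+32.3 − 2φ)·1 = 54.5
φ = (77.00 − 54.5/1) / 2 = 11.25 mm/h.

φ ≈ 11.25 mm/h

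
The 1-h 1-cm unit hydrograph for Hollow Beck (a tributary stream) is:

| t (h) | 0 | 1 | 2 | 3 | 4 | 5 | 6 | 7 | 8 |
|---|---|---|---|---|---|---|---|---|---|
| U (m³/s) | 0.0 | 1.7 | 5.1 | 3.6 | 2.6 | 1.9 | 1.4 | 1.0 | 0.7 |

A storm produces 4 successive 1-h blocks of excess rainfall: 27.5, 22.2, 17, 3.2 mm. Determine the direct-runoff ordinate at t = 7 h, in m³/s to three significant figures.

Q ≈ 9.92 m³/s

By discrete convolution, Q_j = Σ (P_i / 10 mm) · U_{j−i}.
At t = 7 h (j=7): Q = (27.5/10)·1.0 + (22.2/10)·1.4 + (17/10)·1.9 + (3.2/10)·2.6 = 9.92 m³/s.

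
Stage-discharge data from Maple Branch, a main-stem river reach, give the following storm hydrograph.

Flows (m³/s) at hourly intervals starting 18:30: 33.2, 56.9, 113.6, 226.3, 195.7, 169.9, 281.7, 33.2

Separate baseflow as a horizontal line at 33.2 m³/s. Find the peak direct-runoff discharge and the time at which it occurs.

Subtracting baseflow gives direct-runoff ordinates: 0.0, 23.7, 80.4, 193.1, 162.5, 136.7, 248.5, 0.0 m³/s.
The maximum is 248.5 m³/s, occurring at the reading for t = 00:30.

Q_p = 248.5 m³/s at t = 00:30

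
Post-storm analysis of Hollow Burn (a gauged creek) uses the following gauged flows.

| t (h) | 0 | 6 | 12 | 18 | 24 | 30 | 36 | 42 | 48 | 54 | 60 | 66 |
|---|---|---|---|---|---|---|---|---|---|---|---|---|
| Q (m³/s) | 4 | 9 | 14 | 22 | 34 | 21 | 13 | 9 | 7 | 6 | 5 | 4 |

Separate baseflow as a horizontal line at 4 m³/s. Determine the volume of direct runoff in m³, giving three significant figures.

Direct-runoff ordinates (Q − Q_b): 0.0, 5.0, 10.0, 18.0, 30.0, 17.0, 9.0, 5.0, 3.0, 2.0, 1.0, 0.0 m³/s.
ΣQ_DR = 100.0 m³/s.
With Δt = 6 h = 21600 s, V = ΣQ_DR · Δt = 100.0 × 21600 = 2.16 × 10^6 m³.

V ≈ 2.16 × 10^6 m³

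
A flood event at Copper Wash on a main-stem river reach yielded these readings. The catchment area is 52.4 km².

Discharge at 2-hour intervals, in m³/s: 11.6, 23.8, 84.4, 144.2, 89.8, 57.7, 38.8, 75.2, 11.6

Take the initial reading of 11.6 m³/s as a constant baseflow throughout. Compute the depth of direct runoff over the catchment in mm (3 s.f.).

d ≈ 59.5 mm

Direct runoff: 0.0, 12.2, 72.8, 132.6, 78.2, 46.1, 27.2, 63.6, 0.0 m³/s; ΣQ_DR = 432.7 m³/s.
V = ΣQ_DR · Δt = 432.7 × 7200 s = 3.115 × 10^6 m³.
Over A = 52.4 km², depth = V / A = 59.5 mm.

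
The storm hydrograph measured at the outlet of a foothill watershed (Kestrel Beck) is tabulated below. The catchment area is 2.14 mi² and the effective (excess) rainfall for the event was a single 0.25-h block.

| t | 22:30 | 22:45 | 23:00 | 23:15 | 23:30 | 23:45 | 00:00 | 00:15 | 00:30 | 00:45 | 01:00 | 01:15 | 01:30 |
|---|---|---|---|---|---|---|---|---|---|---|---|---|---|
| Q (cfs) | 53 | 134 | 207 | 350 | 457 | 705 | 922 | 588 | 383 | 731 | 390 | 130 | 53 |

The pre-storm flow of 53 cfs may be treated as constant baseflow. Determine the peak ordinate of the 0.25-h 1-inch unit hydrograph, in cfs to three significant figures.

Direct runoff: 0.0, 81.0, 154.0, 297.0, 404.0, 652.0, 869.0, 535.0, 330.0, 678.0, 337.0, 77.0, 0.0 cfs; ΣQ_DR = 4414 cfs, peak = 869.0 cfs.
Runoff depth d = ΣQ_DR·Δt / A = 4414 × 900 / (2.14 mi²) = 0.7990 in.
The 1-inch UH is the DRH scaled by (1 in)/d, so U_p = 869.0 × 1/0.7990 = 1090 cfs.

U_p ≈ 1090 cfs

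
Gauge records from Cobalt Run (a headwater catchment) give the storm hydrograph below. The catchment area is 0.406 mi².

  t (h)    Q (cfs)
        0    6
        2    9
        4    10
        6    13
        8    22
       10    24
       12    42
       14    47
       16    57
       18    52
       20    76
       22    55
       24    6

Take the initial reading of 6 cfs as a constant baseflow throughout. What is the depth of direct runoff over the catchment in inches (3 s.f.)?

d ≈ 2.60 in

Direct runoff: 0.0, 3.0, 4.0, 7.0, 16.0, 18.0, 36.0, 41.0, 51.0, 46.0, 70.0, 49.0, 0.0 cfs; ΣQ_DR = 341.0 cfs.
V = ΣQ_DR · Δt = 341.0 × 7200 s = 2.455 × 10^6 ft³.
Over A = 0.406 mi², depth = V / A = 2.60 in.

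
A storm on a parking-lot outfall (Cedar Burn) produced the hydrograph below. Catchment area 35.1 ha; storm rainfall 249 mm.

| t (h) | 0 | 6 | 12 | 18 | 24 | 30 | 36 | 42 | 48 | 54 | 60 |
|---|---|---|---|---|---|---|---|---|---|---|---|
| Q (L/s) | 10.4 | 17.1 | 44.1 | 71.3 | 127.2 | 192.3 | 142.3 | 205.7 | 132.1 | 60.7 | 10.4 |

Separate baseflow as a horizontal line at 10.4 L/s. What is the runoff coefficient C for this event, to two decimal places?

C ≈ 0.22

ΣQ_DR = 899.2 L/s; V = ΣQ_DR·Δt = 1.942 × 10^7 L.
Runoff depth d = V / A = 55.34 mm.
C = d / P = 55.34 / 249 = 0.22.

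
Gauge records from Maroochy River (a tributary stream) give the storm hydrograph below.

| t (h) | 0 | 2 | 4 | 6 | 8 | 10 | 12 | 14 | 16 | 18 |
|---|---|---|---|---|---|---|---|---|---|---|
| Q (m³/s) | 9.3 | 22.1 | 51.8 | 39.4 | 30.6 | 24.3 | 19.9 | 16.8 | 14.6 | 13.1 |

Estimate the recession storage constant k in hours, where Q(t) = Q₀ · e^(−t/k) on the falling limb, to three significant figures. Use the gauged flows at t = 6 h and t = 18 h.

k ≈ 10.9 h

On the falling limb, Q drops from 39.4 to 13.1 m³/s between t = 6 h and t = 18 h (Δt = 12 h).
k = −Δt / ln(Q₂/Q₁) = −12 / ln(13.1/39.4) = 10.9 h.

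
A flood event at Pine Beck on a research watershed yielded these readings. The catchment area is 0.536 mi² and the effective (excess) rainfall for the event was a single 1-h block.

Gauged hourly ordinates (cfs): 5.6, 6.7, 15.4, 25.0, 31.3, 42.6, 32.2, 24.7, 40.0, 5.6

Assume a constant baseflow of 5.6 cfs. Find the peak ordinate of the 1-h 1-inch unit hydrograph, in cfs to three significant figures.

Direct runoff: 0.0, 1.1, 9.8, 19.4, 25.7, 37.0, 26.6, 19.1, 34.4, 0.0 cfs; ΣQ_DR = 173.1 cfs, peak = 37.0 cfs.
Runoff depth d = ΣQ_DR·Δt / A = 173.1 × 3600 / (0.536 mi²) = 0.5004 in.
The 1-inch UH is the DRH scaled by (1 in)/d, so U_p = 37.0 × 1/0.5004 = 73.9 cfs.

U_p ≈ 73.9 cfs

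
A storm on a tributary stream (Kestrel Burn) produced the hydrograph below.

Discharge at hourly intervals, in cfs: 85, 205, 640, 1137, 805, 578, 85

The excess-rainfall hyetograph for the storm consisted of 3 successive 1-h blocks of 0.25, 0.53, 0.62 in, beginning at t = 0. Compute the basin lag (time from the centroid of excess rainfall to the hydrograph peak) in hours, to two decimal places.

t_L ≈ 1.24 h

Centroid of excess rainfall: t_c = Σ P_i·t̄_i / ΣP_i = 1.7643 h (block centres at 0.5, 1.5, 2.5 h).
Hydrograph peak occurs at t = 3 h, so basin lag t_L = 3 − 1.7643 = 1.24 h.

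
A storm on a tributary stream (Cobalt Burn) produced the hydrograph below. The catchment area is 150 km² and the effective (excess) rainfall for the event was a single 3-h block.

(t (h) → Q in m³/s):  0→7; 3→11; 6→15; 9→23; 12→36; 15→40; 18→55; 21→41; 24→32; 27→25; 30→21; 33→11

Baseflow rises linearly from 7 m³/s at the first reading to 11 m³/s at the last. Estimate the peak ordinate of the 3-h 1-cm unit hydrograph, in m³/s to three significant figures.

Direct runoff: 0.00, 3.64, 7.27, 14.91, 27.55, 31.18, 45.82, 31.45, 22.09, 14.73, 10.36, 0.00 m³/s; ΣQ_DR = 209.0 m³/s, peak = 45.82 m³/s.
Runoff depth d = ΣQ_DR·Δt / A = 209.0 × 10800 / (150 km²) = 15.05 mm.
The 1-cm UH is the DRH scaled by (10 mm)/d, so U_p = 45.82 × 10/15.05 = 30.4 m³/s.

U_p ≈ 30.4 m³/s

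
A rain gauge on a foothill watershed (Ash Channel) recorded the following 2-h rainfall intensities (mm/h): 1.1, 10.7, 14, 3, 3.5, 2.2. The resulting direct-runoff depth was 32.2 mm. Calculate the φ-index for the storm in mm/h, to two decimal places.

φ ≈ 4.30 mm/h

Only the 2 blocks with intensity above φ contribute runoff: 10.7, 14 mm/h.
Σ(I−φ)·Δt = d  ⇒  (10.7+14 − 2φ)·2 = 32.2
φ = (24.70 − 32.2/2) / 2 = 4.30 mm/h.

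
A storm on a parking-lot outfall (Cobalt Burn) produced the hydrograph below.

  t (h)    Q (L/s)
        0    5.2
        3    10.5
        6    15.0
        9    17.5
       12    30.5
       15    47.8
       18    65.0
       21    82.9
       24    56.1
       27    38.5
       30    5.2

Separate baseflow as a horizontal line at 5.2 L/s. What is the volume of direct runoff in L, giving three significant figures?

Direct-runoff ordinates (Q − Q_b): 0.0, 5.3, 9.8, 12.3, 25.3, 42.6, 59.8, 77.7, 50.9, 33.3, 0.0 L/s.
ΣQ_DR = 317.0 L/s.
With Δt = 3 h = 10800 s, V = ΣQ_DR · Δt = 317.0 × 10800 = 3.42 × 10^6 L.

V ≈ 3.42 × 10^6 L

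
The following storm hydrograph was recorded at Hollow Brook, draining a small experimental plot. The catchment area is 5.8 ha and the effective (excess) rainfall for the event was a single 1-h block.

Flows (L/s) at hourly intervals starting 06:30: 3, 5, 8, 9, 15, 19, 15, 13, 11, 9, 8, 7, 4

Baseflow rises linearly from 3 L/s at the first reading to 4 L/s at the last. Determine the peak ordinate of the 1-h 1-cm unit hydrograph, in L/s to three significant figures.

U_p ≈ 31.2 L/s

Direct runoff: 0.00, 1.92, 4.83, 5.75, 11.67, 15.58, 11.50, 9.42, 7.33, 5.25, 4.17, 3.08, 0.00 L/s; ΣQ_DR = 80.50 L/s, peak = 15.58 L/s.
Runoff depth d = ΣQ_DR·Δt / A = 80.50 × 3600 / (5.8 ha) = 4.997 mm.
The 1-cm UH is the DRH scaled by (10 mm)/d, so U_p = 15.58 × 10/4.997 = 31.2 L/s.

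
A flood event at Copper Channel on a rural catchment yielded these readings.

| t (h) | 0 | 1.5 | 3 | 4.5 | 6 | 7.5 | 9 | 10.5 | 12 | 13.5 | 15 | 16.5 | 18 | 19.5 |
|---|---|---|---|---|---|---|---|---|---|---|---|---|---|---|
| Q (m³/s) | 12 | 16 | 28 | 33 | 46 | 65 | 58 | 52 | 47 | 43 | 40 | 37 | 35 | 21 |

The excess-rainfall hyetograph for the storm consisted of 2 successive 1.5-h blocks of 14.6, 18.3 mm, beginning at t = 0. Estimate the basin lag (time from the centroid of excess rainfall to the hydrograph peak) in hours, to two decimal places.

Centroid of excess rainfall: t_c = Σ P_i·t̄_i / ΣP_i = 1.5843 h (block centres at 0.75, 2.25 h).
Hydrograph peak occurs at t = 7.5 h, so basin lag t_L = 7.5 − 1.5843 = 5.92 h.

t_L ≈ 5.92 h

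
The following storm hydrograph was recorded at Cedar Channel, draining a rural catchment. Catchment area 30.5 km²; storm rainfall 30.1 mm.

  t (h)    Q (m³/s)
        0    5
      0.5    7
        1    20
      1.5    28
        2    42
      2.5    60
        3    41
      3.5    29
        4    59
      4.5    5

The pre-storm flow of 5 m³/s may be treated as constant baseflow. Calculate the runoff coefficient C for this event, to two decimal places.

C ≈ 0.48

ΣQ_DR = 246.0 m³/s; V = ΣQ_DR·Δt = 4.428 × 10^5 m³.
Runoff depth d = V / A = 14.52 mm.
C = d / P = 14.52 / 30.1 = 0.48.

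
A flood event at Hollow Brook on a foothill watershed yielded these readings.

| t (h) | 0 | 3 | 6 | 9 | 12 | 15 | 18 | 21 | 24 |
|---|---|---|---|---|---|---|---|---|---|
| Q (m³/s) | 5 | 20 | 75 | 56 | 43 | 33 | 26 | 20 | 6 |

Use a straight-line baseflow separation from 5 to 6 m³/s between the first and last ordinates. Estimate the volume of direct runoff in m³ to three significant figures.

V ≈ 2.53 × 10^6 m³

Direct-runoff ordinates (Q − Q_b): 0.00, 14.88, 69.75, 50.62, 37.50, 27.38, 20.25, 14.12, 0.00 m³/s.
ΣQ_DR = 234.5 m³/s.
With Δt = 3 h = 10800 s, V = ΣQ_DR · Δt = 234.5 × 10800 = 2.53 × 10^6 m³.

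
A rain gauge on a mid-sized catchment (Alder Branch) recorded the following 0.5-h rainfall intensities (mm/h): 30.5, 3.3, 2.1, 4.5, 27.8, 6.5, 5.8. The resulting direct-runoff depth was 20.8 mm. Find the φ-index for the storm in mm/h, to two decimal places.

φ ≈ 8.35 mm/h

Only the 2 blocks with intensity above φ contribute runoff: 30.5, 27.8 mm/h.
Σ(I−φ)·Δt = d  ⇒  (30.5+27.8 − 2φ)·0.5 = 20.8
φ = (58.30 − 20.8/0.5) / 2 = 8.35 mm/h.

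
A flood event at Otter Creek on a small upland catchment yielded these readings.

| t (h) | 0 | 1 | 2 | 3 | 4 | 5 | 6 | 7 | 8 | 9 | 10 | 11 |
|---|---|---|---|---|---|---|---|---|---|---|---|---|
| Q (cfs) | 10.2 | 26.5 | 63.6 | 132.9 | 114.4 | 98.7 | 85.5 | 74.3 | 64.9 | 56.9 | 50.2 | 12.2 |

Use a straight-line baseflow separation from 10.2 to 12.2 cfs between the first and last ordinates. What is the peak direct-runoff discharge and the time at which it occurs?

Q_p = 122.15 cfs at t = 3 h

Subtracting baseflow gives direct-runoff ordinates: 0.00, 16.12, 53.04, 122.15, 103.47, 87.59, 74.21, 62.83, 53.25, 45.06, 38.18, 0.00 cfs.
The maximum is 122.15 cfs, occurring at the reading for t = 3 h.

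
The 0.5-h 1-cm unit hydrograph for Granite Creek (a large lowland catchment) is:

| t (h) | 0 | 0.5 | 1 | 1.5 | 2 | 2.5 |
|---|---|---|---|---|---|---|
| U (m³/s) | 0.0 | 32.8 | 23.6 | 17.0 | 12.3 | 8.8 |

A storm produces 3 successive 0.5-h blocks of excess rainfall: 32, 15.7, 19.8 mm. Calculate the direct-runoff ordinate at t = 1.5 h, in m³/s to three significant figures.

Q ≈ 156 m³/s

By discrete convolution, Q_j = Σ (P_i / 10 mm) · U_{j−i}.
At t = 1.5 h (j=3): Q = (32/10)·17.0 + (15.7/10)·23.6 + (19.8/10)·32.8 = 156 m³/s.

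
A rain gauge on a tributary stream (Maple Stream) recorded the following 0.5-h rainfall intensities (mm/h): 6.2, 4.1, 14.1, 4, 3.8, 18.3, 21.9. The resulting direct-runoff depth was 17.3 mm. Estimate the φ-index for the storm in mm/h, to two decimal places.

φ ≈ 6.57 mm/h

Only the 3 blocks with intensity above φ contribute runoff: 14.1, 18.3, 21.9 mm/h.
Σ(I−φ)·Δt = d  ⇒  (14.1+18.3+21.9 − 3φ)·0.5 = 17.3
φ = (54.30 − 17.3/0.5) / 3 = 6.57 mm/h.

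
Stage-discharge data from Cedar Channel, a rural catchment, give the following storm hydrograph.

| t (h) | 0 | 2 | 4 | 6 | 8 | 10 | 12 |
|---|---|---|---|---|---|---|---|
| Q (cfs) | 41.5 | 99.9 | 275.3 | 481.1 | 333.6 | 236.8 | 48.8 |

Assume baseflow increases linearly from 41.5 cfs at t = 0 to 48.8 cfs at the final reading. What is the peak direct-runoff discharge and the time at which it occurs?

Subtracting baseflow gives direct-runoff ordinates: 0.00, 57.18, 231.37, 435.95, 287.23, 189.22, 0.00 cfs.
The maximum is 435.95 cfs, occurring at the reading for t = 6 h.

Q_p = 435.95 cfs at t = 6 h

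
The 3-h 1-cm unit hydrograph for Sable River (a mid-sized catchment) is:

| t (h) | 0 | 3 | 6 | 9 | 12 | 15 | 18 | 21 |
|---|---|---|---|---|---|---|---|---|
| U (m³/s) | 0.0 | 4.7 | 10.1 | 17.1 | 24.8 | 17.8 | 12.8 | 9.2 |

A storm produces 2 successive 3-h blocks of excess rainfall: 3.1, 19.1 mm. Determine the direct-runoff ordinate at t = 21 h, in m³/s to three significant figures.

Q ≈ 27.3 m³/s

By discrete convolution, Q_j = Σ (P_i / 10 mm) · U_{j−i}.
At t = 21 h (j=7): Q = (3.1/10)·9.2 + (19.1/10)·12.8 = 27.3 m³/s.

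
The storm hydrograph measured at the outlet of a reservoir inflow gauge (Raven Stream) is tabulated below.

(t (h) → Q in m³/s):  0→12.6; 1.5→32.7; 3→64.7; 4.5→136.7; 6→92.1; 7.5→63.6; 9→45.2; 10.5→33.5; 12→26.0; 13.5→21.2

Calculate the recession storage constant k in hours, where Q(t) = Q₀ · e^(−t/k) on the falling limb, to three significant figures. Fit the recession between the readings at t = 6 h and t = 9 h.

On the falling limb, Q drops from 92.1 to 45.2 m³/s between t = 6 h and t = 9 h (Δt = 3 h).
k = −Δt / ln(Q₂/Q₁) = −3 / ln(45.2/92.1) = 4.21 h.

k ≈ 4.21 h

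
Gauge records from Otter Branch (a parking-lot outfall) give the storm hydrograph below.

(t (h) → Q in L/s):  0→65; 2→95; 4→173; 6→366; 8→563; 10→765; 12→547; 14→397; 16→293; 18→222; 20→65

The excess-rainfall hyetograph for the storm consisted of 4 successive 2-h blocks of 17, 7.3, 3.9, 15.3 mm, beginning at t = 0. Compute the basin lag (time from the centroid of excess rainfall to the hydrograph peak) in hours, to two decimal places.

Centroid of excess rainfall: t_c = Σ P_i·t̄_i / ΣP_i = 3.8046 h (block centres at 1, 3, 5, 7 h).
Hydrograph peak occurs at t = 10 h, so basin lag t_L = 10 − 3.8046 = 6.20 h.

t_L ≈ 6.20 h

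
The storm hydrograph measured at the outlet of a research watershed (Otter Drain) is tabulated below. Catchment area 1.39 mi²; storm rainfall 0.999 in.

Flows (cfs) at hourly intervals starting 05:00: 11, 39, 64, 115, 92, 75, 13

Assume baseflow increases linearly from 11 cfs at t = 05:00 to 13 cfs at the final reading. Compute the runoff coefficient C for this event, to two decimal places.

ΣQ_DR = 325.0 cfs; V = ΣQ_DR·Δt = 1.170 × 10^6 ft³.
Runoff depth d = V / A = 0.3623 in.
C = d / P = 0.3623 / 0.999 = 0.36.

C ≈ 0.36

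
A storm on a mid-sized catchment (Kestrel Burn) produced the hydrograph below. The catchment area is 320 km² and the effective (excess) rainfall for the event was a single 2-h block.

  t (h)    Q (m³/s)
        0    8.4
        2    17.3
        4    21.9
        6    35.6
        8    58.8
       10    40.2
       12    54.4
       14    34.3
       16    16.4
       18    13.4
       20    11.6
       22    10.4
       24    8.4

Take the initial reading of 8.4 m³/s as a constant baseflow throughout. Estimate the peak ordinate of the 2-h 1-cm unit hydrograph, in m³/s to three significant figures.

Direct runoff: 0.0, 8.9, 13.5, 27.2, 50.4, 31.8, 46.0, 25.9, 8.0, 5.0, 3.2, 2.0, 0.0 m³/s; ΣQ_DR = 221.9 m³/s, peak = 50.4 m³/s.
Runoff depth d = ΣQ_DR·Δt / A = 221.9 × 7200 / (320 km²) = 4.993 mm.
The 1-cm UH is the DRH scaled by (10 mm)/d, so U_p = 50.4 × 10/4.993 = 101 m³/s.

U_p ≈ 101 m³/s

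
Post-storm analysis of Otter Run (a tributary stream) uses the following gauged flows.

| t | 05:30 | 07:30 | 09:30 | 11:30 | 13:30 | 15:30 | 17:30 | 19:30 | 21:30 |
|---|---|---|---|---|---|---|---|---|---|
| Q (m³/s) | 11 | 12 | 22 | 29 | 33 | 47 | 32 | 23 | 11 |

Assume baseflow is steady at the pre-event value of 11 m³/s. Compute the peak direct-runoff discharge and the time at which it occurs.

Q_p = 36.0 m³/s at t = 15:30

Subtracting baseflow gives direct-runoff ordinates: 0.0, 1.0, 11.0, 18.0, 22.0, 36.0, 21.0, 12.0, 0.0 m³/s.
The maximum is 36.0 m³/s, occurring at the reading for t = 15:30.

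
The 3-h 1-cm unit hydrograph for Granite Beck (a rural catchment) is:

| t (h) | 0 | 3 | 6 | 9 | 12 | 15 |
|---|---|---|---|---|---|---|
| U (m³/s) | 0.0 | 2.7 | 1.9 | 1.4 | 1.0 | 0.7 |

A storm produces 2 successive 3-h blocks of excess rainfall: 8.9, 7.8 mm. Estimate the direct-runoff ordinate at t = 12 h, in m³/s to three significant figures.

By discrete convolution, Q_j = Σ (P_i / 10 mm) · U_{j−i}.
At t = 12 h (j=4): Q = (8.9/10)·1.0 + (7.8/10)·1.4 = 1.98 m³/s.

Q ≈ 1.98 m³/s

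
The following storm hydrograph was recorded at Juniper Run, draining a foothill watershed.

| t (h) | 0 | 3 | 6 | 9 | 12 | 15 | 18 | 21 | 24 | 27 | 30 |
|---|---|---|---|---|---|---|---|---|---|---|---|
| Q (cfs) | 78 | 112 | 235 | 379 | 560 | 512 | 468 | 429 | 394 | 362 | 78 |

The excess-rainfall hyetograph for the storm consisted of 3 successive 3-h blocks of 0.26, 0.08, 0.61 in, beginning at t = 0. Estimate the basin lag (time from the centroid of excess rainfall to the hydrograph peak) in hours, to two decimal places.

t_L ≈ 6.39 h

Centroid of excess rainfall: t_c = Σ P_i·t̄_i / ΣP_i = 5.6053 h (block centres at 1.5, 4.5, 7.5 h).
Hydrograph peak occurs at t = 12 h, so basin lag t_L = 12 − 5.6053 = 6.39 h.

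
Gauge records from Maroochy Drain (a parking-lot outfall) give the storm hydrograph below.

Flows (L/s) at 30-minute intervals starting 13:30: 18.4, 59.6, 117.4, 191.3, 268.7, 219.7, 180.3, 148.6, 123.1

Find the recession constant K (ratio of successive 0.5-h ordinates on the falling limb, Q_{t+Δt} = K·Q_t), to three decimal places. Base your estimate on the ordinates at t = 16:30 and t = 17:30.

Using the recession-limb readings at t = 16:30 and t = 17:30: Q falls from 180.3 to 123.1 L/s over 2 intervals.
K = (Q₂/Q₁)^(1/2) = (123.1/180.3)^(1/2) = 0.826.

K ≈ 0.826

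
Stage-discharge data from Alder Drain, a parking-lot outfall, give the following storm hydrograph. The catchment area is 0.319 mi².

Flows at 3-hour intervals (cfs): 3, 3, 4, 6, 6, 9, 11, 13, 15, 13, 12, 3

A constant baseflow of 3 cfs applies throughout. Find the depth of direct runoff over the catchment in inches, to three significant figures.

Direct runoff: 0.0, 0.0, 1.0, 3.0, 3.0, 6.0, 8.0, 10.0, 12.0, 10.0, 9.0, 0.0 cfs; ΣQ_DR = 62.00 cfs.
V = ΣQ_DR · Δt = 62.00 × 10800 s = 6.696 × 10^5 ft³.
Over A = 0.319 mi², depth = V / A = 0.904 in.

d ≈ 0.904 in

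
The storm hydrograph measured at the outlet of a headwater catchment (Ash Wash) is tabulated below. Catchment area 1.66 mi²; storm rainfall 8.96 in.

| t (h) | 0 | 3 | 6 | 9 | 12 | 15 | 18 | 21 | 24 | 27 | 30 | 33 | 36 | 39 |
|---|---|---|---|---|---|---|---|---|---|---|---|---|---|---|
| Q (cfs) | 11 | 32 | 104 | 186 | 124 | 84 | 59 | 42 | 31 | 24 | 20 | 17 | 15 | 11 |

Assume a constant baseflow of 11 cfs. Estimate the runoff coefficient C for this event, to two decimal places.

ΣQ_DR = 606.0 cfs; V = ΣQ_DR·Δt = 6.545 × 10^6 ft³.
Runoff depth d = V / A = 1.697 in.
C = d / P = 1.697 / 8.96 = 0.19.

C ≈ 0.19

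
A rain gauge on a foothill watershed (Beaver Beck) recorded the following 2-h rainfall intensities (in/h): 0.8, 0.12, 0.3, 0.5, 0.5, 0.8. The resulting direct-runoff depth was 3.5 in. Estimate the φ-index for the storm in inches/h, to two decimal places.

Only the 5 blocks with intensity above φ contribute runoff: 0.8, 0.3, 0.5, 0.5, 0.8 in/h.
Σ(I−φ)·Δt = d  ⇒  (0.8+0.3+0.5+0.5+0.8 − 5φ)·2 = 3.5
φ = (2.900 − 3.5/2) / 5 = 0.23 in/h.

φ ≈ 0.23 in/h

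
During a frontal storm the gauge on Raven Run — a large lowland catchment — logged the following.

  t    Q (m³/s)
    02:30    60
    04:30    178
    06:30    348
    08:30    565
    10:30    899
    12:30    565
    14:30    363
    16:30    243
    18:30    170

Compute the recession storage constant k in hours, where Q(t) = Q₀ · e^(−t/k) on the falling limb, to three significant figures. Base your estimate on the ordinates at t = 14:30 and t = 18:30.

k ≈ 5.27 h

On the falling limb, Q drops from 363 to 170 m³/s between t = 14:30 and t = 18:30 (Δt = 4 h).
k = −Δt / ln(Q₂/Q₁) = −4 / ln(170/363) = 5.27 h.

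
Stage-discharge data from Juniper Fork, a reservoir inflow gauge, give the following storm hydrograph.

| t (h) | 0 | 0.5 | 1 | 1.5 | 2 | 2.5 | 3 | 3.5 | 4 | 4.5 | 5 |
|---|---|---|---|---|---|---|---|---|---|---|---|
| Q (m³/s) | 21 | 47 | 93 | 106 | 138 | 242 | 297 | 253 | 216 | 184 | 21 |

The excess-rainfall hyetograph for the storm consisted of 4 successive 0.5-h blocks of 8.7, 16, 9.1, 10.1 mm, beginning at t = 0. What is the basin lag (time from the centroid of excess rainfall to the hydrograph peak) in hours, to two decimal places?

Centroid of excess rainfall: t_c = Σ P_i·t̄_i / ΣP_i = 0.9846 h (block centres at 0.25, 0.75, 1.25, 1.75 h).
Hydrograph peak occurs at t = 3 h, so basin lag t_L = 3 − 0.9846 = 2.02 h.

t_L ≈ 2.02 h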